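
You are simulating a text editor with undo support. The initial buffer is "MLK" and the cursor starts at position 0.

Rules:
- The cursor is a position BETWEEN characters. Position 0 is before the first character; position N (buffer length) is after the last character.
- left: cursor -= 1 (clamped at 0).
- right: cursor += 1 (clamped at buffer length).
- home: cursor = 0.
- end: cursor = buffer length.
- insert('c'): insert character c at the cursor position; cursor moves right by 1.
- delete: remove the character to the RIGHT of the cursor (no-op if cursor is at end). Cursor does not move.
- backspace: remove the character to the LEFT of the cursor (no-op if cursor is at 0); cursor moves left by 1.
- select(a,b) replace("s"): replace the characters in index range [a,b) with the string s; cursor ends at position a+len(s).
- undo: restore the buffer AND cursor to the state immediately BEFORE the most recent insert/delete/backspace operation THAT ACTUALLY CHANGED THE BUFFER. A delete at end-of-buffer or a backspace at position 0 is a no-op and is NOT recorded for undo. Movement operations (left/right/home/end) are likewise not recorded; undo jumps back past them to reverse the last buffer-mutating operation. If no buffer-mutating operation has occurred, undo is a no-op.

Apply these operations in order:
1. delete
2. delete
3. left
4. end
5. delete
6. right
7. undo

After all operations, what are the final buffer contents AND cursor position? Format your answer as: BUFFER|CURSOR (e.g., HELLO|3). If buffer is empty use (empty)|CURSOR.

Answer: LK|0

Derivation:
After op 1 (delete): buf='LK' cursor=0
After op 2 (delete): buf='K' cursor=0
After op 3 (left): buf='K' cursor=0
After op 4 (end): buf='K' cursor=1
After op 5 (delete): buf='K' cursor=1
After op 6 (right): buf='K' cursor=1
After op 7 (undo): buf='LK' cursor=0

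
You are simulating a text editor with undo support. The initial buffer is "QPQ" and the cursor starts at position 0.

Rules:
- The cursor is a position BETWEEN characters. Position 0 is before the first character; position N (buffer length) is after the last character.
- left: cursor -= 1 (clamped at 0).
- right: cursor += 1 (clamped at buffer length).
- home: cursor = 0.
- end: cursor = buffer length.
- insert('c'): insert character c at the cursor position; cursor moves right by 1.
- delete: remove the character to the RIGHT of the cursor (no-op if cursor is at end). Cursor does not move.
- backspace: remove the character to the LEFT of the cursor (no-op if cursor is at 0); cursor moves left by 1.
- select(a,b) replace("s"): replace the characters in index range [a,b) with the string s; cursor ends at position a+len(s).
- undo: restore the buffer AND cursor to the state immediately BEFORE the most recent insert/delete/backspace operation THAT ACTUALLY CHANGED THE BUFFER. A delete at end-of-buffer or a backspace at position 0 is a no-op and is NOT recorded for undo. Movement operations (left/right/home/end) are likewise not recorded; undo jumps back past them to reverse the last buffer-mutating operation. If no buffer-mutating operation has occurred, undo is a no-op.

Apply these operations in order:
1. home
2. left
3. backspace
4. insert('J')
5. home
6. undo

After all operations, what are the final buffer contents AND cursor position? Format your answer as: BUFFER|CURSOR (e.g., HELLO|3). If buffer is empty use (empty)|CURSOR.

Answer: QPQ|0

Derivation:
After op 1 (home): buf='QPQ' cursor=0
After op 2 (left): buf='QPQ' cursor=0
After op 3 (backspace): buf='QPQ' cursor=0
After op 4 (insert('J')): buf='JQPQ' cursor=1
After op 5 (home): buf='JQPQ' cursor=0
After op 6 (undo): buf='QPQ' cursor=0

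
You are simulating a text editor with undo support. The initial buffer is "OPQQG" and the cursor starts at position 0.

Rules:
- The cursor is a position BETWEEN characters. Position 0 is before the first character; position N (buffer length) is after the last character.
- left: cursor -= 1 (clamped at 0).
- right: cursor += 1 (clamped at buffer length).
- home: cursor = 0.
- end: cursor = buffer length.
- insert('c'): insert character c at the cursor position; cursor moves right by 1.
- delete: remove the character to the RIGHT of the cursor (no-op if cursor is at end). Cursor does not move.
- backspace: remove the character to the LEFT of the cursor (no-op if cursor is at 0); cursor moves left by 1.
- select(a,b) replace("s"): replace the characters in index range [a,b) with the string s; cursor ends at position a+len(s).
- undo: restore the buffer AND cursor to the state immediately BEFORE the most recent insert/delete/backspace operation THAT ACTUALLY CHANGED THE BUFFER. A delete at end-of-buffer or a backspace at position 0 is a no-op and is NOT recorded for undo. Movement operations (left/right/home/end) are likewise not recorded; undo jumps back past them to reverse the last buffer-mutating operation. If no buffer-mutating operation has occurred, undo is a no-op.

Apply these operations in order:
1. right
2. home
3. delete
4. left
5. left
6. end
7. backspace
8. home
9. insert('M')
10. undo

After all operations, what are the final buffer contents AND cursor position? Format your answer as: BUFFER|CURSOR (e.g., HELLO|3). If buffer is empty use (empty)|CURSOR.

After op 1 (right): buf='OPQQG' cursor=1
After op 2 (home): buf='OPQQG' cursor=0
After op 3 (delete): buf='PQQG' cursor=0
After op 4 (left): buf='PQQG' cursor=0
After op 5 (left): buf='PQQG' cursor=0
After op 6 (end): buf='PQQG' cursor=4
After op 7 (backspace): buf='PQQ' cursor=3
After op 8 (home): buf='PQQ' cursor=0
After op 9 (insert('M')): buf='MPQQ' cursor=1
After op 10 (undo): buf='PQQ' cursor=0

Answer: PQQ|0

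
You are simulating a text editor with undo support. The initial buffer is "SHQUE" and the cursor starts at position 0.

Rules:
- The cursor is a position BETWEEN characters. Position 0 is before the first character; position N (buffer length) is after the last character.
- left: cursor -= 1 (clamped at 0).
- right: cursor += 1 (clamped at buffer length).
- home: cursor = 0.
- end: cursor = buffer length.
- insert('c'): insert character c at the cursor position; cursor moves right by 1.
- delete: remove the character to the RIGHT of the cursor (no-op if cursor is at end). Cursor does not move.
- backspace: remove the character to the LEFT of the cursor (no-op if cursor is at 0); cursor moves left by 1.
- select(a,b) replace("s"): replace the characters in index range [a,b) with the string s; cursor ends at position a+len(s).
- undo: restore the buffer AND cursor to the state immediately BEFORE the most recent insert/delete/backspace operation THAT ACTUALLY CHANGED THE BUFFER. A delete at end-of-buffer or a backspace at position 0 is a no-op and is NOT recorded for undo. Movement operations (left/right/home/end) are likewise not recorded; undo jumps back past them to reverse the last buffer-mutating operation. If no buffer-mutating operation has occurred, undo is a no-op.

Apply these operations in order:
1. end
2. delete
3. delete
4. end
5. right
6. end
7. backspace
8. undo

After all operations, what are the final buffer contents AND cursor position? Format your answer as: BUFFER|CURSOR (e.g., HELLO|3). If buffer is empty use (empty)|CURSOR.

Answer: SHQUE|5

Derivation:
After op 1 (end): buf='SHQUE' cursor=5
After op 2 (delete): buf='SHQUE' cursor=5
After op 3 (delete): buf='SHQUE' cursor=5
After op 4 (end): buf='SHQUE' cursor=5
After op 5 (right): buf='SHQUE' cursor=5
After op 6 (end): buf='SHQUE' cursor=5
After op 7 (backspace): buf='SHQU' cursor=4
After op 8 (undo): buf='SHQUE' cursor=5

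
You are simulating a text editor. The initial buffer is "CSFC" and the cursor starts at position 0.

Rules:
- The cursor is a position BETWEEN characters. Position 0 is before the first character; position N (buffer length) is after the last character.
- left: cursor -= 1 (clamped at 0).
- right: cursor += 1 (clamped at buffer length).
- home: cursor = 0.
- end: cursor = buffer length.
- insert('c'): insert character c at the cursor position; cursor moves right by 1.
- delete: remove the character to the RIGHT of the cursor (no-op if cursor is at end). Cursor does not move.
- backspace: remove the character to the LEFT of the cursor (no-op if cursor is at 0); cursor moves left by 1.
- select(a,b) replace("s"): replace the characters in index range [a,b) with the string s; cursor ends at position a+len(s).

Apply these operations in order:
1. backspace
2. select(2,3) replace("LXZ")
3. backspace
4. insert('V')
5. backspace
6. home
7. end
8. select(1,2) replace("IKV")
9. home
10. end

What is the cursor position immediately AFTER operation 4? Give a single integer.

Answer: 5

Derivation:
After op 1 (backspace): buf='CSFC' cursor=0
After op 2 (select(2,3) replace("LXZ")): buf='CSLXZC' cursor=5
After op 3 (backspace): buf='CSLXC' cursor=4
After op 4 (insert('V')): buf='CSLXVC' cursor=5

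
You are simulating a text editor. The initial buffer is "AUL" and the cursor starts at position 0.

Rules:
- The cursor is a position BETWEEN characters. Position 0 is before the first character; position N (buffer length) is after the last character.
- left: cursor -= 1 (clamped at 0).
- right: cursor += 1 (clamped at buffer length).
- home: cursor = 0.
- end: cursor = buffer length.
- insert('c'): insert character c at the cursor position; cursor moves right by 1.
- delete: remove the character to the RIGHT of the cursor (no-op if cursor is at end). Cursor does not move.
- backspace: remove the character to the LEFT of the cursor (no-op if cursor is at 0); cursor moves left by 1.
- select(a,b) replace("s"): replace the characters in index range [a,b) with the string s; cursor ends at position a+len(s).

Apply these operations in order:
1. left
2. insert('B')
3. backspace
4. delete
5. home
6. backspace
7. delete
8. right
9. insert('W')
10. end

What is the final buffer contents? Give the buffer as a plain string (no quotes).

Answer: LW

Derivation:
After op 1 (left): buf='AUL' cursor=0
After op 2 (insert('B')): buf='BAUL' cursor=1
After op 3 (backspace): buf='AUL' cursor=0
After op 4 (delete): buf='UL' cursor=0
After op 5 (home): buf='UL' cursor=0
After op 6 (backspace): buf='UL' cursor=0
After op 7 (delete): buf='L' cursor=0
After op 8 (right): buf='L' cursor=1
After op 9 (insert('W')): buf='LW' cursor=2
After op 10 (end): buf='LW' cursor=2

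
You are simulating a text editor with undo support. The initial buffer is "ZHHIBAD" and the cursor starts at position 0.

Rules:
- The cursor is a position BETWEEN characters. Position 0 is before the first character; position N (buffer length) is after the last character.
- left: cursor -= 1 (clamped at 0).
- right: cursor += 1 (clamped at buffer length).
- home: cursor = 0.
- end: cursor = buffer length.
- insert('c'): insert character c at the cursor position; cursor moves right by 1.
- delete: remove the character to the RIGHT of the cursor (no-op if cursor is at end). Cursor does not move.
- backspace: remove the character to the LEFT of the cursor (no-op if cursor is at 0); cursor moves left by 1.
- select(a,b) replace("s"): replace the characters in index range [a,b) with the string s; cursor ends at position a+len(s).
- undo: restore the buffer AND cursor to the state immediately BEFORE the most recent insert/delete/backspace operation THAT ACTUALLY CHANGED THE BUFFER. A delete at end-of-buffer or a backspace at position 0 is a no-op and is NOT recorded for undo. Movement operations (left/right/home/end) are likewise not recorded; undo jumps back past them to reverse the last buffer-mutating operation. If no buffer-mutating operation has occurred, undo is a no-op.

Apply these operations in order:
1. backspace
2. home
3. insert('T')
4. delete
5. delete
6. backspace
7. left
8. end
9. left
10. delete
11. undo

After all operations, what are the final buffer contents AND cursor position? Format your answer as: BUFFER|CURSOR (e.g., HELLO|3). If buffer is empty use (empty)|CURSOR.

Answer: HIBAD|4

Derivation:
After op 1 (backspace): buf='ZHHIBAD' cursor=0
After op 2 (home): buf='ZHHIBAD' cursor=0
After op 3 (insert('T')): buf='TZHHIBAD' cursor=1
After op 4 (delete): buf='THHIBAD' cursor=1
After op 5 (delete): buf='THIBAD' cursor=1
After op 6 (backspace): buf='HIBAD' cursor=0
After op 7 (left): buf='HIBAD' cursor=0
After op 8 (end): buf='HIBAD' cursor=5
After op 9 (left): buf='HIBAD' cursor=4
After op 10 (delete): buf='HIBA' cursor=4
After op 11 (undo): buf='HIBAD' cursor=4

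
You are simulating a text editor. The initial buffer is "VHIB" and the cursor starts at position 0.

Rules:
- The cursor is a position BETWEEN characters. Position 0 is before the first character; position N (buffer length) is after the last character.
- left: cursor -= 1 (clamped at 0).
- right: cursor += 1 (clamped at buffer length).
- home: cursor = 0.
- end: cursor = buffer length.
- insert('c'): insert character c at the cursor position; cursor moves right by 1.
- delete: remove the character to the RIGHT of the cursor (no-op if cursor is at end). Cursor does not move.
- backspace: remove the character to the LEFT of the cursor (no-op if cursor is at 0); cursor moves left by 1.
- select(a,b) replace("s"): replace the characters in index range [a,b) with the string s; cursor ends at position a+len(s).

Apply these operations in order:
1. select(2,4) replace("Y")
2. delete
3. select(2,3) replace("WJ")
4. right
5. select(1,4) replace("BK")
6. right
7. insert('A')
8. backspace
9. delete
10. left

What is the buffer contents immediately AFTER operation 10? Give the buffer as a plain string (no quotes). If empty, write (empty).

After op 1 (select(2,4) replace("Y")): buf='VHY' cursor=3
After op 2 (delete): buf='VHY' cursor=3
After op 3 (select(2,3) replace("WJ")): buf='VHWJ' cursor=4
After op 4 (right): buf='VHWJ' cursor=4
After op 5 (select(1,4) replace("BK")): buf='VBK' cursor=3
After op 6 (right): buf='VBK' cursor=3
After op 7 (insert('A')): buf='VBKA' cursor=4
After op 8 (backspace): buf='VBK' cursor=3
After op 9 (delete): buf='VBK' cursor=3
After op 10 (left): buf='VBK' cursor=2

Answer: VBK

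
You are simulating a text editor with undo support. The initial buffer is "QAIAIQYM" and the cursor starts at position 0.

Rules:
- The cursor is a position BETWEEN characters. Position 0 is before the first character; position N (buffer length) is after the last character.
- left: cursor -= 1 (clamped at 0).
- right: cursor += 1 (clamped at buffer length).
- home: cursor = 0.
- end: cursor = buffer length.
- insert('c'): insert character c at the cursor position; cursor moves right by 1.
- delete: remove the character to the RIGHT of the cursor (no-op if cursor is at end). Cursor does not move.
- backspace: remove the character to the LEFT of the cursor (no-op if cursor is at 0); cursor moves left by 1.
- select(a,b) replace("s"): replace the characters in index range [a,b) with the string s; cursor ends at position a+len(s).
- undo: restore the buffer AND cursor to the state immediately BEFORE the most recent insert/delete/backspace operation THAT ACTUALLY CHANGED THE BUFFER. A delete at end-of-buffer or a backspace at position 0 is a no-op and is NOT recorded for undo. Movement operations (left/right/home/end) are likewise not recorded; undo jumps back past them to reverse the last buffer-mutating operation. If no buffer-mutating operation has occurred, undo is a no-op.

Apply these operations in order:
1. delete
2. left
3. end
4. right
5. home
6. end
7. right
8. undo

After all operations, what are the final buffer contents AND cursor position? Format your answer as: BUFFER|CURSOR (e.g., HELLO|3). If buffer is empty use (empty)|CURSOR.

Answer: QAIAIQYM|0

Derivation:
After op 1 (delete): buf='AIAIQYM' cursor=0
After op 2 (left): buf='AIAIQYM' cursor=0
After op 3 (end): buf='AIAIQYM' cursor=7
After op 4 (right): buf='AIAIQYM' cursor=7
After op 5 (home): buf='AIAIQYM' cursor=0
After op 6 (end): buf='AIAIQYM' cursor=7
After op 7 (right): buf='AIAIQYM' cursor=7
After op 8 (undo): buf='QAIAIQYM' cursor=0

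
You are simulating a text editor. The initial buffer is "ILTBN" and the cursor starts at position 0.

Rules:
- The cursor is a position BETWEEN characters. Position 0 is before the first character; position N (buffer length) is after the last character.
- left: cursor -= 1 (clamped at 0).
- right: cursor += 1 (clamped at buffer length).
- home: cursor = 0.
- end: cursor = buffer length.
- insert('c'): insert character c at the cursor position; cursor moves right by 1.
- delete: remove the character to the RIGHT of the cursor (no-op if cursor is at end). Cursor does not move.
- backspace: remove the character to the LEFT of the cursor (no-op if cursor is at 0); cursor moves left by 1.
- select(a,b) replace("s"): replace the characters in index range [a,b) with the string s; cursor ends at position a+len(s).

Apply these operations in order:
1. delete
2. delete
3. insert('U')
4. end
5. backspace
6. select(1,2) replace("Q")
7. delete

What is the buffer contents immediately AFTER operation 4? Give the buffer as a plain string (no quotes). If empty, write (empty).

After op 1 (delete): buf='LTBN' cursor=0
After op 2 (delete): buf='TBN' cursor=0
After op 3 (insert('U')): buf='UTBN' cursor=1
After op 4 (end): buf='UTBN' cursor=4

Answer: UTBN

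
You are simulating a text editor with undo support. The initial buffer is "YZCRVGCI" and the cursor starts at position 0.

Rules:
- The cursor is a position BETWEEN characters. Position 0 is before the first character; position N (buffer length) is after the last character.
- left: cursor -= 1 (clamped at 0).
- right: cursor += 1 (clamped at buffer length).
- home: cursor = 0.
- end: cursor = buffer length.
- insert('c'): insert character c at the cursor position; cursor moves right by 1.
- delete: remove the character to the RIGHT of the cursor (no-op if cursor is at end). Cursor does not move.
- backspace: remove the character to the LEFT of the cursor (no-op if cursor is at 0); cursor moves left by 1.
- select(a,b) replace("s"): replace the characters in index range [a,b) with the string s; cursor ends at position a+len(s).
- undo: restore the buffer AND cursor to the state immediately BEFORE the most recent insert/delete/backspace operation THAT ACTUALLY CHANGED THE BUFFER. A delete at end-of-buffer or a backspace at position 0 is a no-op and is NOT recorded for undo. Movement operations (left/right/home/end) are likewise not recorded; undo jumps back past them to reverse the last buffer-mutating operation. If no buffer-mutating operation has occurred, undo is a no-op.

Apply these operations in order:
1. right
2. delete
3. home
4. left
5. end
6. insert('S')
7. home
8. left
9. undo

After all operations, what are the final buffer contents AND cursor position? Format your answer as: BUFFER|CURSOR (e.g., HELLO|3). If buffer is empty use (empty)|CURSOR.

After op 1 (right): buf='YZCRVGCI' cursor=1
After op 2 (delete): buf='YCRVGCI' cursor=1
After op 3 (home): buf='YCRVGCI' cursor=0
After op 4 (left): buf='YCRVGCI' cursor=0
After op 5 (end): buf='YCRVGCI' cursor=7
After op 6 (insert('S')): buf='YCRVGCIS' cursor=8
After op 7 (home): buf='YCRVGCIS' cursor=0
After op 8 (left): buf='YCRVGCIS' cursor=0
After op 9 (undo): buf='YCRVGCI' cursor=7

Answer: YCRVGCI|7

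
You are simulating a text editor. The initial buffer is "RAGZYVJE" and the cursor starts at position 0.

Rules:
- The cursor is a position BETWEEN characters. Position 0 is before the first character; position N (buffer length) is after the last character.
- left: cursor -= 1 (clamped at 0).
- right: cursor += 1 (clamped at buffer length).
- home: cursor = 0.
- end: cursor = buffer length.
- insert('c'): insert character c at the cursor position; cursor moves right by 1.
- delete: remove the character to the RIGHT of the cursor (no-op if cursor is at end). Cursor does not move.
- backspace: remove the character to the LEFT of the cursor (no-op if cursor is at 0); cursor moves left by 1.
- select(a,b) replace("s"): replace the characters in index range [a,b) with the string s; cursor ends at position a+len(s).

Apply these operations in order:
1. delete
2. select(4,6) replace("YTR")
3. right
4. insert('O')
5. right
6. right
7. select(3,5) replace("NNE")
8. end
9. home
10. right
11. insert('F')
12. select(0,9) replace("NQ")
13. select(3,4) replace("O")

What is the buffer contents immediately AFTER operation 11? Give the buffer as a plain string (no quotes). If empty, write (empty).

After op 1 (delete): buf='AGZYVJE' cursor=0
After op 2 (select(4,6) replace("YTR")): buf='AGZYYTRE' cursor=7
After op 3 (right): buf='AGZYYTRE' cursor=8
After op 4 (insert('O')): buf='AGZYYTREO' cursor=9
After op 5 (right): buf='AGZYYTREO' cursor=9
After op 6 (right): buf='AGZYYTREO' cursor=9
After op 7 (select(3,5) replace("NNE")): buf='AGZNNETREO' cursor=6
After op 8 (end): buf='AGZNNETREO' cursor=10
After op 9 (home): buf='AGZNNETREO' cursor=0
After op 10 (right): buf='AGZNNETREO' cursor=1
After op 11 (insert('F')): buf='AFGZNNETREO' cursor=2

Answer: AFGZNNETREO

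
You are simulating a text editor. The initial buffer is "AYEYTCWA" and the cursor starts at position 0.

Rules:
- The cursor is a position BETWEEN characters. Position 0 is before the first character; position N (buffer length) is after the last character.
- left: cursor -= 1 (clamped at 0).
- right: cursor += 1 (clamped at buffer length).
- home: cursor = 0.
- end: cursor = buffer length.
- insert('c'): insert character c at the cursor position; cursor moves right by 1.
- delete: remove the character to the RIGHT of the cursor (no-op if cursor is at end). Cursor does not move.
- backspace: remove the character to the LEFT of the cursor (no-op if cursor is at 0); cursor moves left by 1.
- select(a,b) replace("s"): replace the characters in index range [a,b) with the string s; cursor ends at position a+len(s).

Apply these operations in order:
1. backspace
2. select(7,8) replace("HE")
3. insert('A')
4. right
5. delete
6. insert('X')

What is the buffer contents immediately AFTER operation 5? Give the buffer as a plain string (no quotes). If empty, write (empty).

Answer: AYEYTCWHEA

Derivation:
After op 1 (backspace): buf='AYEYTCWA' cursor=0
After op 2 (select(7,8) replace("HE")): buf='AYEYTCWHE' cursor=9
After op 3 (insert('A')): buf='AYEYTCWHEA' cursor=10
After op 4 (right): buf='AYEYTCWHEA' cursor=10
After op 5 (delete): buf='AYEYTCWHEA' cursor=10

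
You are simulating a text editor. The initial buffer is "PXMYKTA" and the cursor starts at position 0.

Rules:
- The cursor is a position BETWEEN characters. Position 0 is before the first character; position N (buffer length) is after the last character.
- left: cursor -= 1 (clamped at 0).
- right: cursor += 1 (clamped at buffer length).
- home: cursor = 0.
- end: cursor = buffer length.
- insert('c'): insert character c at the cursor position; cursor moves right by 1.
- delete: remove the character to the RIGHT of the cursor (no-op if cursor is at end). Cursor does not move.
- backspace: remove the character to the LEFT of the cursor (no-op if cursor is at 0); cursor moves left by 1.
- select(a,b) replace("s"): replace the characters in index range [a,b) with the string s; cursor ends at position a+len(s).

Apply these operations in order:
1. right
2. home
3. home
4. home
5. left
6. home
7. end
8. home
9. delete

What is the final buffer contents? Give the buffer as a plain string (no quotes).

After op 1 (right): buf='PXMYKTA' cursor=1
After op 2 (home): buf='PXMYKTA' cursor=0
After op 3 (home): buf='PXMYKTA' cursor=0
After op 4 (home): buf='PXMYKTA' cursor=0
After op 5 (left): buf='PXMYKTA' cursor=0
After op 6 (home): buf='PXMYKTA' cursor=0
After op 7 (end): buf='PXMYKTA' cursor=7
After op 8 (home): buf='PXMYKTA' cursor=0
After op 9 (delete): buf='XMYKTA' cursor=0

Answer: XMYKTA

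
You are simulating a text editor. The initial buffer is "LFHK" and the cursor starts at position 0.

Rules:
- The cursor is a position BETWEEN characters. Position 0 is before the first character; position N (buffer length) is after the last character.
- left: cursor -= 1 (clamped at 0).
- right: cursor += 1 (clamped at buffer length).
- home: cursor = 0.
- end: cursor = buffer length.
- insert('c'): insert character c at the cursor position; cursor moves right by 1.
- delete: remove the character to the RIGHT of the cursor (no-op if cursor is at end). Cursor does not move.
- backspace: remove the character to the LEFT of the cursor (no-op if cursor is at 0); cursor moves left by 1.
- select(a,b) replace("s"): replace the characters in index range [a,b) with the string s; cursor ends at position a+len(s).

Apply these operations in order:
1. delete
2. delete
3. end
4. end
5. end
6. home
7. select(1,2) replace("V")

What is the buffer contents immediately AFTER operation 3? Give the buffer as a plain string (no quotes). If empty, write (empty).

Answer: HK

Derivation:
After op 1 (delete): buf='FHK' cursor=0
After op 2 (delete): buf='HK' cursor=0
After op 3 (end): buf='HK' cursor=2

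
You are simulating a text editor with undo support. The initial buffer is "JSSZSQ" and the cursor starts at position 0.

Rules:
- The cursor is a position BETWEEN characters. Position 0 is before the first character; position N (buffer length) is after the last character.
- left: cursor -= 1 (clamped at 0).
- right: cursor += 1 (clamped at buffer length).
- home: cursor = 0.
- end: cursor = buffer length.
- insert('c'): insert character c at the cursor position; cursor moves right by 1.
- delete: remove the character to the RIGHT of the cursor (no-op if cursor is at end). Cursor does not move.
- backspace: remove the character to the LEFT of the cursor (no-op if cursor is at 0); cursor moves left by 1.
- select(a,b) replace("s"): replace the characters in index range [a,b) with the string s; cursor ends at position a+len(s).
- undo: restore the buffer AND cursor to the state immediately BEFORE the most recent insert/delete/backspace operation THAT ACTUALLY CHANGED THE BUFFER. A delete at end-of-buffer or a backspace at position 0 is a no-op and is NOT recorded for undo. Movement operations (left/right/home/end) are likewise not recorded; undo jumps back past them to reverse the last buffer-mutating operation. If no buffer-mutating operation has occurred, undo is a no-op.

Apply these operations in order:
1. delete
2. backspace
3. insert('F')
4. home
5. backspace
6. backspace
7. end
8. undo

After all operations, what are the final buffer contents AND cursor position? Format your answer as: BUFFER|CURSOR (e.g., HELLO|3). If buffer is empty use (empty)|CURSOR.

After op 1 (delete): buf='SSZSQ' cursor=0
After op 2 (backspace): buf='SSZSQ' cursor=0
After op 3 (insert('F')): buf='FSSZSQ' cursor=1
After op 4 (home): buf='FSSZSQ' cursor=0
After op 5 (backspace): buf='FSSZSQ' cursor=0
After op 6 (backspace): buf='FSSZSQ' cursor=0
After op 7 (end): buf='FSSZSQ' cursor=6
After op 8 (undo): buf='SSZSQ' cursor=0

Answer: SSZSQ|0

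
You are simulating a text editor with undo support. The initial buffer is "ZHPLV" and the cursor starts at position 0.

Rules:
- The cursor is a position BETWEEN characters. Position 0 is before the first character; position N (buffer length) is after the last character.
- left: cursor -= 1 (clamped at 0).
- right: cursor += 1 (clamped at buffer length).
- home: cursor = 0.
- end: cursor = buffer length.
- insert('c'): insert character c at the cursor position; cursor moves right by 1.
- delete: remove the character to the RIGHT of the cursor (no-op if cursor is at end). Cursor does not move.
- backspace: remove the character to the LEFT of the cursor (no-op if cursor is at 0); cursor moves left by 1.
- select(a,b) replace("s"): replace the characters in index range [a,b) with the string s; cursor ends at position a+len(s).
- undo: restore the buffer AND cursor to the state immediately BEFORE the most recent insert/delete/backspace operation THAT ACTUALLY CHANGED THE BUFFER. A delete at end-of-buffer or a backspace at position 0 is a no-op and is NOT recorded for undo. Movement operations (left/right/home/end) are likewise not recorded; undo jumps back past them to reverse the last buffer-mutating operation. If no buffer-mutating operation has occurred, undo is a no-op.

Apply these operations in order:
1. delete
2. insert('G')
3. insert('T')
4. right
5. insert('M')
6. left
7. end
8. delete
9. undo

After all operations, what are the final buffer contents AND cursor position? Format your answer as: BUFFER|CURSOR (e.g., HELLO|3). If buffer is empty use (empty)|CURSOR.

Answer: GTHPLV|3

Derivation:
After op 1 (delete): buf='HPLV' cursor=0
After op 2 (insert('G')): buf='GHPLV' cursor=1
After op 3 (insert('T')): buf='GTHPLV' cursor=2
After op 4 (right): buf='GTHPLV' cursor=3
After op 5 (insert('M')): buf='GTHMPLV' cursor=4
After op 6 (left): buf='GTHMPLV' cursor=3
After op 7 (end): buf='GTHMPLV' cursor=7
After op 8 (delete): buf='GTHMPLV' cursor=7
After op 9 (undo): buf='GTHPLV' cursor=3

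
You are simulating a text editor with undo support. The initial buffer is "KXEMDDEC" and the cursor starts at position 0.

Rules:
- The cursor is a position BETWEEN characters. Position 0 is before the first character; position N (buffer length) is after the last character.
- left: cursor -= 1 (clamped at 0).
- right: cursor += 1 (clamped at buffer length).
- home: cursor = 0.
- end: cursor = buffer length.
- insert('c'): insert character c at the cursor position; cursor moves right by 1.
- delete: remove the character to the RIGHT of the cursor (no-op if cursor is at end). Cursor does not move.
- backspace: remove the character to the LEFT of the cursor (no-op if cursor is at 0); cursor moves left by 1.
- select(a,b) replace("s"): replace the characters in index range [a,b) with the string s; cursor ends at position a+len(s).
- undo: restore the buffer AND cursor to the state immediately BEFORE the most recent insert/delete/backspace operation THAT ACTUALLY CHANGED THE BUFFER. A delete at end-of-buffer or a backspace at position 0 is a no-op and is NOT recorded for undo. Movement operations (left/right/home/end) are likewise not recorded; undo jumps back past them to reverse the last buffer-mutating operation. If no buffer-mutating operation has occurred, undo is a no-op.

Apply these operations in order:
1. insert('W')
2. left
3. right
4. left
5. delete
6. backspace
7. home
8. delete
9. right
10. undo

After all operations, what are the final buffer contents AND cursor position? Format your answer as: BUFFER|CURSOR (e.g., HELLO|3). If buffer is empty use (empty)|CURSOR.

Answer: KXEMDDEC|0

Derivation:
After op 1 (insert('W')): buf='WKXEMDDEC' cursor=1
After op 2 (left): buf='WKXEMDDEC' cursor=0
After op 3 (right): buf='WKXEMDDEC' cursor=1
After op 4 (left): buf='WKXEMDDEC' cursor=0
After op 5 (delete): buf='KXEMDDEC' cursor=0
After op 6 (backspace): buf='KXEMDDEC' cursor=0
After op 7 (home): buf='KXEMDDEC' cursor=0
After op 8 (delete): buf='XEMDDEC' cursor=0
After op 9 (right): buf='XEMDDEC' cursor=1
After op 10 (undo): buf='KXEMDDEC' cursor=0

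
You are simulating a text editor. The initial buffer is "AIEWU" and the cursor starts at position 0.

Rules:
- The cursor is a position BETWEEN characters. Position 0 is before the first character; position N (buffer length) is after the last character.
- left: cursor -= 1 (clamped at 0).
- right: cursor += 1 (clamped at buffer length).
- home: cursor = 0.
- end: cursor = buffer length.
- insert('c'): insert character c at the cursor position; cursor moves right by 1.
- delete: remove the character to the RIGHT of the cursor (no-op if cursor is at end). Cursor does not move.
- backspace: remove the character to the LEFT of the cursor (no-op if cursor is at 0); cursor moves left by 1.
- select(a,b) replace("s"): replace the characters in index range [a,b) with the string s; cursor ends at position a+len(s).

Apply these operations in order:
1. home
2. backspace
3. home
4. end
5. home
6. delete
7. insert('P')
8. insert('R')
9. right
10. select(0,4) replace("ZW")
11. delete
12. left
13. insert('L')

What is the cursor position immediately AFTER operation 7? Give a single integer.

After op 1 (home): buf='AIEWU' cursor=0
After op 2 (backspace): buf='AIEWU' cursor=0
After op 3 (home): buf='AIEWU' cursor=0
After op 4 (end): buf='AIEWU' cursor=5
After op 5 (home): buf='AIEWU' cursor=0
After op 6 (delete): buf='IEWU' cursor=0
After op 7 (insert('P')): buf='PIEWU' cursor=1

Answer: 1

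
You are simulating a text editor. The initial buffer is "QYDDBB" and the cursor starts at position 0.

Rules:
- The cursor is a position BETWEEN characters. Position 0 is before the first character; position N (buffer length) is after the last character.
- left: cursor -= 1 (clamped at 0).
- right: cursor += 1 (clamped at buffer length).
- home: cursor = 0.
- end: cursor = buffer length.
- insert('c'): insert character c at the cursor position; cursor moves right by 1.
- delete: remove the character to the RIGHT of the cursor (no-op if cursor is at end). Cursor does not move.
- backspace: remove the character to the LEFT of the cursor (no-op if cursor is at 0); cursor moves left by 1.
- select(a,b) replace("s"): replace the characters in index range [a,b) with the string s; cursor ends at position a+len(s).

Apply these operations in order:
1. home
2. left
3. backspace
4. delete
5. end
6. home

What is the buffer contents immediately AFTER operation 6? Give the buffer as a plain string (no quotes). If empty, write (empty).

Answer: YDDBB

Derivation:
After op 1 (home): buf='QYDDBB' cursor=0
After op 2 (left): buf='QYDDBB' cursor=0
After op 3 (backspace): buf='QYDDBB' cursor=0
After op 4 (delete): buf='YDDBB' cursor=0
After op 5 (end): buf='YDDBB' cursor=5
After op 6 (home): buf='YDDBB' cursor=0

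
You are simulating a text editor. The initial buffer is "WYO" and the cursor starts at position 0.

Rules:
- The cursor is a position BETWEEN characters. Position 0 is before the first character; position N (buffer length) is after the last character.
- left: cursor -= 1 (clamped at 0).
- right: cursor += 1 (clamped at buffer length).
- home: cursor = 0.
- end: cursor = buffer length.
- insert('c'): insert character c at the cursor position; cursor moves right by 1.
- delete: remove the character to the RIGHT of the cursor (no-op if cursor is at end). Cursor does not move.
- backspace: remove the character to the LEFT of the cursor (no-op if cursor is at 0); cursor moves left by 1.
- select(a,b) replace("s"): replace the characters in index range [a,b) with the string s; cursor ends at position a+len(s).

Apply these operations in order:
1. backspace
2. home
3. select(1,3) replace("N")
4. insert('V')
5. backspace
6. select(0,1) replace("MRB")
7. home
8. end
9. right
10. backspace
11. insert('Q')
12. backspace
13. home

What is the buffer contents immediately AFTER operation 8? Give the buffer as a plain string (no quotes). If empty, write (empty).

After op 1 (backspace): buf='WYO' cursor=0
After op 2 (home): buf='WYO' cursor=0
After op 3 (select(1,3) replace("N")): buf='WN' cursor=2
After op 4 (insert('V')): buf='WNV' cursor=3
After op 5 (backspace): buf='WN' cursor=2
After op 6 (select(0,1) replace("MRB")): buf='MRBN' cursor=3
After op 7 (home): buf='MRBN' cursor=0
After op 8 (end): buf='MRBN' cursor=4

Answer: MRBN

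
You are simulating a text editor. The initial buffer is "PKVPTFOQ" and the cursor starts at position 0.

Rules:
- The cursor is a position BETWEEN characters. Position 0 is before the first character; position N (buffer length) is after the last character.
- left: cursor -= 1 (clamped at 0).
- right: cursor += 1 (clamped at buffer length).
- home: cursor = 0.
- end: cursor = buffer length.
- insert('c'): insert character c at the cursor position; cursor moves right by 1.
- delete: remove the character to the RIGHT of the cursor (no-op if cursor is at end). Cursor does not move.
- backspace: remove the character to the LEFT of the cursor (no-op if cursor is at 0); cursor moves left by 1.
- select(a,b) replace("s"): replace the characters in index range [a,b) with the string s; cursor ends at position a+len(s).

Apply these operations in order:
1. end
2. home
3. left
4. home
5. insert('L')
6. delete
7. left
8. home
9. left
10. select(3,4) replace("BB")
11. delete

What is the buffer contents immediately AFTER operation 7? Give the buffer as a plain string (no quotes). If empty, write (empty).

Answer: LKVPTFOQ

Derivation:
After op 1 (end): buf='PKVPTFOQ' cursor=8
After op 2 (home): buf='PKVPTFOQ' cursor=0
After op 3 (left): buf='PKVPTFOQ' cursor=0
After op 4 (home): buf='PKVPTFOQ' cursor=0
After op 5 (insert('L')): buf='LPKVPTFOQ' cursor=1
After op 6 (delete): buf='LKVPTFOQ' cursor=1
After op 7 (left): buf='LKVPTFOQ' cursor=0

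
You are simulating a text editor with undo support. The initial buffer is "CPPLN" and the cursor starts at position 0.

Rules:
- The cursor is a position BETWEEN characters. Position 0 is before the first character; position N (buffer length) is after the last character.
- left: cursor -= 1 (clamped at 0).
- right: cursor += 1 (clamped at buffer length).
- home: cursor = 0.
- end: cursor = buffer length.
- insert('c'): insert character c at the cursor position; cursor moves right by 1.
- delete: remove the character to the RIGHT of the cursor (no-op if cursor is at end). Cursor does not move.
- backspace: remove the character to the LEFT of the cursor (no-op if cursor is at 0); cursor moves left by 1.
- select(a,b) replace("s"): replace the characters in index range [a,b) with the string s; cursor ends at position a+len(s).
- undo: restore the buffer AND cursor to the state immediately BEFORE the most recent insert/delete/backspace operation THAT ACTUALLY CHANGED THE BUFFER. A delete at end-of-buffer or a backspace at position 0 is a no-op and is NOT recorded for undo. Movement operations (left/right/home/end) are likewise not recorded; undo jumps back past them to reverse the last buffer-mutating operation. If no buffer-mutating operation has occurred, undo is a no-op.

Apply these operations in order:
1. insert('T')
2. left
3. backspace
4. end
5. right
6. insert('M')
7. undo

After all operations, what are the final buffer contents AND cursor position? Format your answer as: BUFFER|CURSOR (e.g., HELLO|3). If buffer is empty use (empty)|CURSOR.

After op 1 (insert('T')): buf='TCPPLN' cursor=1
After op 2 (left): buf='TCPPLN' cursor=0
After op 3 (backspace): buf='TCPPLN' cursor=0
After op 4 (end): buf='TCPPLN' cursor=6
After op 5 (right): buf='TCPPLN' cursor=6
After op 6 (insert('M')): buf='TCPPLNM' cursor=7
After op 7 (undo): buf='TCPPLN' cursor=6

Answer: TCPPLN|6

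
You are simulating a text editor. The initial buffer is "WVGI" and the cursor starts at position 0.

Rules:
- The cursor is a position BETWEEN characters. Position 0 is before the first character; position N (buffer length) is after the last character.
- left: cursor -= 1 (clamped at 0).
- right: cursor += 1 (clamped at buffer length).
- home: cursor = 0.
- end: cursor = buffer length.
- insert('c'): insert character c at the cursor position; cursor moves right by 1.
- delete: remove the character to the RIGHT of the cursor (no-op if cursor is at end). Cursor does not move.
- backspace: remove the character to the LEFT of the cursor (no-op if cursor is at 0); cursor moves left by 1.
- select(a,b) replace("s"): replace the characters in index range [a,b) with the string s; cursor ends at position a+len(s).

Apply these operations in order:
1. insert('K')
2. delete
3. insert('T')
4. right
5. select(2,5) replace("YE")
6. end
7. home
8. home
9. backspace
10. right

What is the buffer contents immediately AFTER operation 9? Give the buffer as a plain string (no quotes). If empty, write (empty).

After op 1 (insert('K')): buf='KWVGI' cursor=1
After op 2 (delete): buf='KVGI' cursor=1
After op 3 (insert('T')): buf='KTVGI' cursor=2
After op 4 (right): buf='KTVGI' cursor=3
After op 5 (select(2,5) replace("YE")): buf='KTYE' cursor=4
After op 6 (end): buf='KTYE' cursor=4
After op 7 (home): buf='KTYE' cursor=0
After op 8 (home): buf='KTYE' cursor=0
After op 9 (backspace): buf='KTYE' cursor=0

Answer: KTYE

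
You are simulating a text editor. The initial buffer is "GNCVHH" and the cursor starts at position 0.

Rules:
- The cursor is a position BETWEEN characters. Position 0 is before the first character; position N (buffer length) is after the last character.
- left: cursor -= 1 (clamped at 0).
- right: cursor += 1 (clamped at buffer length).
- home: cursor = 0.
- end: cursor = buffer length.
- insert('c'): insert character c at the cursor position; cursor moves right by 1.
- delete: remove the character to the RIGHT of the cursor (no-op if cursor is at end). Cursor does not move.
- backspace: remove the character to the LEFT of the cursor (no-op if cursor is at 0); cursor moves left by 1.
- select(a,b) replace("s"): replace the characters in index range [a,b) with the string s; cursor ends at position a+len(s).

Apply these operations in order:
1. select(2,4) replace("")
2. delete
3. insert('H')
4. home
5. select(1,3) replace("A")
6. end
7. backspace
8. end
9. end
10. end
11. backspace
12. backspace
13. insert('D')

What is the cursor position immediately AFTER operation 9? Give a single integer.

Answer: 2

Derivation:
After op 1 (select(2,4) replace("")): buf='GNHH' cursor=2
After op 2 (delete): buf='GNH' cursor=2
After op 3 (insert('H')): buf='GNHH' cursor=3
After op 4 (home): buf='GNHH' cursor=0
After op 5 (select(1,3) replace("A")): buf='GAH' cursor=2
After op 6 (end): buf='GAH' cursor=3
After op 7 (backspace): buf='GA' cursor=2
After op 8 (end): buf='GA' cursor=2
After op 9 (end): buf='GA' cursor=2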